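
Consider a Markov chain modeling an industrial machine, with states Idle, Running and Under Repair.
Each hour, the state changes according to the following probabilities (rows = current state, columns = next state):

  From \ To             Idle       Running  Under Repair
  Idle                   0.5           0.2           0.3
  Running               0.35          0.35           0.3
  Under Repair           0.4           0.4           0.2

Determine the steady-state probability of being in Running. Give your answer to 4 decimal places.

Let the stationary distribution be π with π = πP and π_1 + π_2 + π_3 = 1.
π_1 = 0.5·π_1 + 0.35·π_2 + 0.4·π_3
π_2 = 0.2·π_1 + 0.35·π_2 + 0.4·π_3
Solving with the normalization constraint gives π = (0.4278, 0.2995, 0.2727).
So the stationary probability of Running is 0.2995.

0.2995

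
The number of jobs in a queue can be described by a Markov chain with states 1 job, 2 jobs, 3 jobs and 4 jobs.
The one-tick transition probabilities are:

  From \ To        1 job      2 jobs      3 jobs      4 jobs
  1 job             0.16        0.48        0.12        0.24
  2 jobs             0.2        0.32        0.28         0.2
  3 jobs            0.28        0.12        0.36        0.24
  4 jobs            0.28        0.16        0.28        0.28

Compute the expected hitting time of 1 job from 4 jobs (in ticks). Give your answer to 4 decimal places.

Let t(s) be the expected number of ticks to first reach 1 job from state s, with t(1 job) = 0. Conditioning on the first tick:
t(2 jobs) = 1 + 0.32·t(2 jobs) + 0.28·t(3 jobs) + 0.2·t(4 jobs)
t(3 jobs) = 1 + 0.12·t(2 jobs) + 0.36·t(3 jobs) + 0.24·t(4 jobs)
t(4 jobs) = 1 + 0.16·t(2 jobs) + 0.28·t(3 jobs) + 0.28·t(4 jobs)
Solving: t(2 jobs) = 4.1187, t(3 jobs) = 3.7449, t(4 jobs) = 3.7605.
Expected ticks from 4 jobs to 1 job: 3.7605.

3.7605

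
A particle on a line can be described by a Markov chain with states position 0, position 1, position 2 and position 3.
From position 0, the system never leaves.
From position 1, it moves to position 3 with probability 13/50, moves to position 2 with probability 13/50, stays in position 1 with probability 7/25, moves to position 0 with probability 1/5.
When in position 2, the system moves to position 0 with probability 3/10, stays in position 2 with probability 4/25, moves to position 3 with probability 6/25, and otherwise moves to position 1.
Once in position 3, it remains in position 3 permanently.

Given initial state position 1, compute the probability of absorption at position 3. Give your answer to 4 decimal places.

0.5330

Let h(s) be the probability of absorption at position 3 starting from transient state s. Then h(position 3) = 1 and h(position 0) = 0. By first-step analysis:
h(position 1) = 0.2·0 + 0.28·h(position 1) + 0.26·h(position 2) + 0.26·1
h(position 2) = 0.3·0 + 0.3·h(position 1) + 0.16·h(position 2) + 0.24·1
Solving: h(position 1) = 0.5330, h(position 2) = 0.4761.
Starting from position 1, the probability is 0.5330.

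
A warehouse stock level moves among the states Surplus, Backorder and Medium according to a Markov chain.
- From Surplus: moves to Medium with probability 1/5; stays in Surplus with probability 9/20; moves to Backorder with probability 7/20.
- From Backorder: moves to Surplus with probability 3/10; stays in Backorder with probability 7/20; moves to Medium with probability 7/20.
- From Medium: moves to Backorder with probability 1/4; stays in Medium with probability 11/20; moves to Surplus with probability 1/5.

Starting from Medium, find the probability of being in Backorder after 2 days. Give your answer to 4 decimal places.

Sum over the intermediate state after 1 day:
P = P(Medium→Surplus)·P(Surplus→Backorder) + P(Medium→Backorder)·P(Backorder→Backorder) + P(Medium→Medium)·P(Medium→Backorder)
  = 0.2×0.35 + 0.25×0.35 + 0.55×0.25
  = 0.0700 + 0.0875 + 0.1375 = 0.2950

0.2950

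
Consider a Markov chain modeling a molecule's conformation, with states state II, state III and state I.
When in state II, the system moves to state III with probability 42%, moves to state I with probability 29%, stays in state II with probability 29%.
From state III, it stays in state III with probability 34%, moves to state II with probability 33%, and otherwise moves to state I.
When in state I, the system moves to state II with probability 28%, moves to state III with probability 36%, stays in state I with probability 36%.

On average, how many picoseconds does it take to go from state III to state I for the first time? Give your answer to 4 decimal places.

Let t(s) be the expected number of picoseconds to first reach state I from state s, with t(state I) = 0. Conditioning on the first picosecond:
t(state II) = 1 + 0.29·t(state II) + 0.42·t(state III)
t(state III) = 1 + 0.33·t(state II) + 0.34·t(state III)
Solving: t(state II) = 3.2727, t(state III) = 3.1515.
Expected picoseconds from state III to state I: 3.1515.

3.1515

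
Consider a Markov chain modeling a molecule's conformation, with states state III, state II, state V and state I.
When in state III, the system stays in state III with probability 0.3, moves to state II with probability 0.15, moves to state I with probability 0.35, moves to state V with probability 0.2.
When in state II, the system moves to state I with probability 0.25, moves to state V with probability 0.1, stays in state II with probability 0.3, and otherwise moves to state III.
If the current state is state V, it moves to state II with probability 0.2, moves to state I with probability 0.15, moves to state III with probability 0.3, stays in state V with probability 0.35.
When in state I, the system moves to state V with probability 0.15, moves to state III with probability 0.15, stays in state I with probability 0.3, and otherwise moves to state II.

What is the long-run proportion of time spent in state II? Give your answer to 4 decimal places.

0.2675

Let the stationary distribution be π with π = πP and π_1 + π_2 + π_3 + π_4 = 1.
π_1 = 0.3·π_1 + 0.35·π_2 + 0.3·π_3 + 0.15·π_4
π_2 = 0.15·π_1 + 0.3·π_2 + 0.2·π_3 + 0.4·π_4
π_3 = 0.2·π_1 + 0.1·π_2 + 0.35·π_3 + 0.15·π_4
Solving with the normalization constraint gives π = (0.2726, 0.2675, 0.1878, 0.2721).
So the stationary probability of state II is 0.2675.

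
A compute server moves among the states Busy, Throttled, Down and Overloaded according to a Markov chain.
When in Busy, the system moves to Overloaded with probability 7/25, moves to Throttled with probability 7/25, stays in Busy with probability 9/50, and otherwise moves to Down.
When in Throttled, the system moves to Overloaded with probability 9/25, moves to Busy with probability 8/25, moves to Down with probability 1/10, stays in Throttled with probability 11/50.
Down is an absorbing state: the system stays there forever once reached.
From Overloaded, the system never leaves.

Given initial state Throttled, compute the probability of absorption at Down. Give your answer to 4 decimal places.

Let h(s) be the probability of absorption at Down starting from transient state s. Then h(Down) = 1 and h(Overloaded) = 0. By first-step analysis:
h(Busy) = 0.18·h(Busy) + 0.28·h(Throttled) + 0.26·1 + 0.28·0
h(Throttled) = 0.32·h(Busy) + 0.22·h(Throttled) + 0.1·1 + 0.36·0
Solving: h(Busy) = 0.4196, h(Throttled) = 0.3004.
Starting from Throttled, the probability is 0.3004.

0.3004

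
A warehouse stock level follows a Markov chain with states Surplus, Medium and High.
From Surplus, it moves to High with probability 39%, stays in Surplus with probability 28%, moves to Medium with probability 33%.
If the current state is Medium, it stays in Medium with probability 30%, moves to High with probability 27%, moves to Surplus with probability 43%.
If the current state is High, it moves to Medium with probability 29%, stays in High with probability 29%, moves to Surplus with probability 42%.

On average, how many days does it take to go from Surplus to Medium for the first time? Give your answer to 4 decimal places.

Let t(s) be the expected number of days to first reach Medium from state s, with t(Medium) = 0. Conditioning on the first day:
t(Surplus) = 1 + 0.28·t(Surplus) + 0.39·t(High)
t(High) = 1 + 0.42·t(Surplus) + 0.29·t(High)
Solving: t(Surplus) = 3.1664, t(High) = 3.2815.
Expected days from Surplus to Medium: 3.1664.

3.1664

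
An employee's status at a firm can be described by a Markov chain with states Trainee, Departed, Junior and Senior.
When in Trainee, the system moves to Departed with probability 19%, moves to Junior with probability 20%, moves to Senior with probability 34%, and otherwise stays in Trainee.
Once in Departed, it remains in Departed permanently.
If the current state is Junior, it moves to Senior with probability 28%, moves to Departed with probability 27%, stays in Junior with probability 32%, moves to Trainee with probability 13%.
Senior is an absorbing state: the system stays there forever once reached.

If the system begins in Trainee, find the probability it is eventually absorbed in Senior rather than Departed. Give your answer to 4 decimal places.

0.6105

Let h(s) be the probability of absorption at Senior starting from transient state s. Then h(Senior) = 1 and h(Departed) = 0. By first-step analysis:
h(Trainee) = 0.27·h(Trainee) + 0.19·0 + 0.2·h(Junior) + 0.34·1
h(Junior) = 0.13·h(Trainee) + 0.27·0 + 0.32·h(Junior) + 0.28·1
Solving: h(Trainee) = 0.6105, h(Junior) = 0.5285.
Starting from Trainee, the probability is 0.6105.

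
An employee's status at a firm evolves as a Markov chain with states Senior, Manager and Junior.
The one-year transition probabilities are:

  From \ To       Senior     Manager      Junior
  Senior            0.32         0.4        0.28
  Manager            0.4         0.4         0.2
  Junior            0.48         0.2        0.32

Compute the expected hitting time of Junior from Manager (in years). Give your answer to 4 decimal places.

Let t(s) be the expected number of years to first reach Junior from state s, with t(Junior) = 0. Conditioning on the first year:
t(Senior) = 1 + 0.32·t(Senior) + 0.4·t(Manager)
t(Manager) = 1 + 0.4·t(Senior) + 0.4·t(Manager)
Solving: t(Senior) = 4.0323, t(Manager) = 4.3548.
Expected years from Manager to Junior: 4.3548.

4.3548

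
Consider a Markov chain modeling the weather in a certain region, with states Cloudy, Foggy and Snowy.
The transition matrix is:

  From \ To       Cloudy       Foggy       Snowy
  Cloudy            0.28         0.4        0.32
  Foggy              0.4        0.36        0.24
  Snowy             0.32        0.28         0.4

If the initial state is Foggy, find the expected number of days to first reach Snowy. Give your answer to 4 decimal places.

Let t(s) be the expected number of days to first reach Snowy from state s, with t(Snowy) = 0. Conditioning on the first day:
t(Cloudy) = 1 + 0.28·t(Cloudy) + 0.4·t(Foggy)
t(Foggy) = 1 + 0.4·t(Cloudy) + 0.36·t(Foggy)
Solving: t(Cloudy) = 3.4574, t(Foggy) = 3.7234.
Expected days from Foggy to Snowy: 3.7234.

3.7234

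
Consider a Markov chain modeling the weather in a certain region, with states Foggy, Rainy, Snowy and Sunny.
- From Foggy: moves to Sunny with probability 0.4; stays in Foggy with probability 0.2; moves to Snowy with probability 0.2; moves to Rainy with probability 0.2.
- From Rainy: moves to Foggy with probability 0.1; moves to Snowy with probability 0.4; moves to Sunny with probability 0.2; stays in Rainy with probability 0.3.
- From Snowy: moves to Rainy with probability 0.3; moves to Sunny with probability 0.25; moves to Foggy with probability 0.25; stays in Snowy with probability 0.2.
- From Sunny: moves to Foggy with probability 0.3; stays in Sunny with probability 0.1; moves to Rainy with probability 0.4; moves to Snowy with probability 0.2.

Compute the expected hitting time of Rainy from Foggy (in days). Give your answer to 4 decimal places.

3.6111

Let t(s) be the expected number of days to first reach Rainy from state s, with t(Rainy) = 0. Conditioning on the first day:
t(Foggy) = 1 + 0.2·t(Foggy) + 0.2·t(Snowy) + 0.4·t(Sunny)
t(Snowy) = 1 + 0.25·t(Foggy) + 0.2·t(Snowy) + 0.25·t(Sunny)
t(Sunny) = 1 + 0.3·t(Foggy) + 0.2·t(Snowy) + 0.1·t(Sunny)
Solving: t(Foggy) = 3.6111, t(Snowy) = 3.3333, t(Sunny) = 3.0556.
Expected days from Foggy to Rainy: 3.6111.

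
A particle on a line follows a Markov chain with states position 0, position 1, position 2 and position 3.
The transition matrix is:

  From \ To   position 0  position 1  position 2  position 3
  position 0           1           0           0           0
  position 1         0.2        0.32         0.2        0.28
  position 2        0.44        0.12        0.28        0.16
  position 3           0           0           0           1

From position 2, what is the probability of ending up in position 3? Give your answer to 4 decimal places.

Let h(s) be the probability of absorption at position 3 starting from transient state s. Then h(position 3) = 1 and h(position 0) = 0. By first-step analysis:
h(position 1) = 0.2·0 + 0.32·h(position 1) + 0.2·h(position 2) + 0.28·1
h(position 2) = 0.44·0 + 0.12·h(position 1) + 0.28·h(position 2) + 0.16·1
Solving: h(position 1) = 0.5017, h(position 2) = 0.3058.
Starting from position 2, the probability is 0.3058.

0.3058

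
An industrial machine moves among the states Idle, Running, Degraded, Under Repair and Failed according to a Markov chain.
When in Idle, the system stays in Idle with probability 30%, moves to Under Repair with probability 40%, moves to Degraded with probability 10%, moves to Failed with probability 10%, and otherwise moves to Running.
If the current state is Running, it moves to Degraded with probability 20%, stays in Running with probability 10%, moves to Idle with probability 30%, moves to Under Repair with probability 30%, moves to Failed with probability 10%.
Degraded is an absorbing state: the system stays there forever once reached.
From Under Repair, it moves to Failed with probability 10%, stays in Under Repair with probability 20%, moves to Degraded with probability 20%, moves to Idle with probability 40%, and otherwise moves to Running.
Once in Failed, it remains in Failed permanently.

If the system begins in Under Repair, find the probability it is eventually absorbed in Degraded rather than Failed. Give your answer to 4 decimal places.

Let h(s) be the probability of absorption at Degraded starting from transient state s. Then h(Degraded) = 1 and h(Failed) = 0. By first-step analysis:
h(Idle) = 0.3·h(Idle) + 0.1·h(Running) + 0.1·1 + 0.4·h(Under Repair) + 0.1·0
h(Running) = 0.3·h(Idle) + 0.1·h(Running) + 0.2·1 + 0.3·h(Under Repair) + 0.1·0
h(Under Repair) = 0.4·h(Idle) + 0.1·h(Running) + 0.2·1 + 0.2·h(Under Repair) + 0.1·0
Solving: h(Idle) = 0.5876, h(Running) = 0.6254, h(Under Repair) = 0.6220.
Starting from Under Repair, the probability is 0.6220.

0.6220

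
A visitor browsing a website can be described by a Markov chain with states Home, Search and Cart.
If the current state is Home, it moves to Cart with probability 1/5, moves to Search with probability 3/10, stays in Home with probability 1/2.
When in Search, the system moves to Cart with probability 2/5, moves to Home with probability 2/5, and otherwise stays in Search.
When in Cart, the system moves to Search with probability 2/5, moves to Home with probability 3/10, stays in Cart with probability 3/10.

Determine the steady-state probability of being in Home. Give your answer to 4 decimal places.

0.4124

Let the stationary distribution be π with π = πP and π_1 + π_2 + π_3 = 1.
π_1 = 0.5·π_1 + 0.4·π_2 + 0.3·π_3
π_2 = 0.3·π_1 + 0.2·π_2 + 0.4·π_3
Solving with the normalization constraint gives π = (0.4124, 0.2990, 0.2887).
So the stationary probability of Home is 0.4124.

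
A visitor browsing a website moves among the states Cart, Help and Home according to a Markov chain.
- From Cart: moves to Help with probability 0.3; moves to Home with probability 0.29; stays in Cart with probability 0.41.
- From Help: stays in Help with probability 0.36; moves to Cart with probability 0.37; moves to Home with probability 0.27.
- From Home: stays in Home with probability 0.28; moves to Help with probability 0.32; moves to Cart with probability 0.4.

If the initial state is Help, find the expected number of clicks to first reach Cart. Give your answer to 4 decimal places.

2.6442

Let t(s) be the expected number of clicks to first reach Cart from state s, with t(Cart) = 0. Conditioning on the first click:
t(Help) = 1 + 0.36·t(Help) + 0.27·t(Home)
t(Home) = 1 + 0.32·t(Help) + 0.28·t(Home)
Solving: t(Help) = 2.6442, t(Home) = 2.5641.
Expected clicks from Help to Cart: 2.6442.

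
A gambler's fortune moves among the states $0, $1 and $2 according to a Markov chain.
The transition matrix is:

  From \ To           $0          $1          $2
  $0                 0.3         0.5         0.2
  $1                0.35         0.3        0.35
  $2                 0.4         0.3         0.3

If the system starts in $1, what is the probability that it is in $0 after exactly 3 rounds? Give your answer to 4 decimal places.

Propagate the distribution vector 3 rounds from $1.
After 0 rounds: (0.0000, 1.0000, 0.0000)
After 1 round: (0.3500, 0.3000, 0.3500)
After 2 rounds: (0.3500, 0.3700, 0.2800)
After 3 rounds: (0.3465, 0.3700, 0.2835)
P(in $0 after 3 rounds) = 0.3465

0.3465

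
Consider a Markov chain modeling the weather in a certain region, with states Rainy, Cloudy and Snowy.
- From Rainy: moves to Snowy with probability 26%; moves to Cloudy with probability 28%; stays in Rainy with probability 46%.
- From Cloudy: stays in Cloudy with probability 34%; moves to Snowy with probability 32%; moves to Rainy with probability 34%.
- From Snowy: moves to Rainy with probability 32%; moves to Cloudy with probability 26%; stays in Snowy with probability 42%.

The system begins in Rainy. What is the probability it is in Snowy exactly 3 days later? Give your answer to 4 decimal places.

Propagate the distribution vector 3 days from Rainy.
After 0 days: (1.0000, 0.0000, 0.0000)
After 1 day: (0.4600, 0.2800, 0.2600)
After 2 days: (0.3900, 0.2916, 0.3184)
After 3 days: (0.3804, 0.2911, 0.3284)
P(in Snowy after 3 days) = 0.3284

0.3284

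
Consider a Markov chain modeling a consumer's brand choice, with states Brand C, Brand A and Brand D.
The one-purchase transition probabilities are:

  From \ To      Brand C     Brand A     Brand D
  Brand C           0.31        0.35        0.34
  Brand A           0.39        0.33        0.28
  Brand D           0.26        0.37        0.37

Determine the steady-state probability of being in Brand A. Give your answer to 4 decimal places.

Let the stationary distribution be π with π = πP and π_1 + π_2 + π_3 = 1.
π_1 = 0.31·π_1 + 0.39·π_2 + 0.26·π_3
π_2 = 0.35·π_1 + 0.33·π_2 + 0.37·π_3
Solving with the normalization constraint gives π = (0.3215, 0.3496, 0.3289).
So the stationary probability of Brand A is 0.3496.

0.3496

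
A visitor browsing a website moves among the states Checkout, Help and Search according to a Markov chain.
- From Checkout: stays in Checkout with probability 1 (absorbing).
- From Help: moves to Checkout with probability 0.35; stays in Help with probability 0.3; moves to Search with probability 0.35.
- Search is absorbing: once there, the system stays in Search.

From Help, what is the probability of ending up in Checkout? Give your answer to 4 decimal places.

0.5000

Let h(s) be the probability of absorption at Checkout starting from transient state s. Then h(Checkout) = 1 and h(Search) = 0. By first-step analysis:
h(Help) = 0.35·1 + 0.3·h(Help) + 0.35·0
Solving: h(Help) = 0.5000.
Starting from Help, the probability is 0.5000.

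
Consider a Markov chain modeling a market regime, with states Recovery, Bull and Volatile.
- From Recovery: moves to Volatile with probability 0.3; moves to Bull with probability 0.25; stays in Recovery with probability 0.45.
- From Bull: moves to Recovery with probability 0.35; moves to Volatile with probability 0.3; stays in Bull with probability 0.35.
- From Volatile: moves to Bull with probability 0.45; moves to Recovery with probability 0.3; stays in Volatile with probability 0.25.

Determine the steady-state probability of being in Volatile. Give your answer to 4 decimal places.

0.2857

Let the stationary distribution be π with π = πP and π_1 + π_2 + π_3 = 1.
π_1 = 0.45·π_1 + 0.35·π_2 + 0.3·π_3
π_2 = 0.25·π_1 + 0.35·π_2 + 0.45·π_3
Solving with the normalization constraint gives π = (0.3730, 0.3413, 0.2857).
So the stationary probability of Volatile is 0.2857.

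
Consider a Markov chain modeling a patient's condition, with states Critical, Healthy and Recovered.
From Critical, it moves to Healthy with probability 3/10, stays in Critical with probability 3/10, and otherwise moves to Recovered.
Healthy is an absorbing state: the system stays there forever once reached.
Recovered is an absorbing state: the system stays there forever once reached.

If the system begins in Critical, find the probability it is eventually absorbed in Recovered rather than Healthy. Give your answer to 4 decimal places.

Let h(s) be the probability of absorption at Recovered starting from transient state s. Then h(Recovered) = 1 and h(Healthy) = 0. By first-step analysis:
h(Critical) = 0.3·h(Critical) + 0.3·0 + 0.4·1
Solving: h(Critical) = 0.5714.
Starting from Critical, the probability is 0.5714.

0.5714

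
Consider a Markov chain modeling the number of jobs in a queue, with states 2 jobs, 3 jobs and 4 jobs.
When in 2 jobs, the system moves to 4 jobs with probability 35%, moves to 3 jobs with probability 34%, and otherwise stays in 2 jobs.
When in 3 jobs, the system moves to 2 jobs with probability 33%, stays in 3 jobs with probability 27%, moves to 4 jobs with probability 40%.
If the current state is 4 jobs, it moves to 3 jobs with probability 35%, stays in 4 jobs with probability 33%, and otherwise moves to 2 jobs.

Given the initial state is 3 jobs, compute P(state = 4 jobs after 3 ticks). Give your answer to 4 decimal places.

0.3591

Propagate the distribution vector 3 ticks from 3 jobs.
After 0 ticks: (0.0000, 1.0000, 0.0000)
After 1 tick: (0.3300, 0.2700, 0.4000)
After 2 ticks: (0.3194, 0.3251, 0.3555)
After 3 ticks: (0.3201, 0.3208, 0.3591)
P(in 4 jobs after 3 ticks) = 0.3591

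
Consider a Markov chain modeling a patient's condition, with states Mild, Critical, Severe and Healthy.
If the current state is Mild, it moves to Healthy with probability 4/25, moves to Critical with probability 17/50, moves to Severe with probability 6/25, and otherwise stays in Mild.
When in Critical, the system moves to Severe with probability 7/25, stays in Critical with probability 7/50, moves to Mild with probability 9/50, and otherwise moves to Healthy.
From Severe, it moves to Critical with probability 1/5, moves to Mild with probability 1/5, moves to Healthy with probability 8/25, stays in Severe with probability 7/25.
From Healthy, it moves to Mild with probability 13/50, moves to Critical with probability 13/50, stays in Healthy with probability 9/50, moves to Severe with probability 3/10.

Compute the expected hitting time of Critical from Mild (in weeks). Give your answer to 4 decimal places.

Let t(s) be the expected number of weeks to first reach Critical from state s, with t(Critical) = 0. Conditioning on the first week:
t(Mild) = 1 + 0.26·t(Mild) + 0.24·t(Severe) + 0.16·t(Healthy)
t(Severe) = 1 + 0.2·t(Mild) + 0.28·t(Severe) + 0.32·t(Healthy)
t(Healthy) = 1 + 0.26·t(Mild) + 0.3·t(Severe) + 0.18·t(Healthy)
Solving: t(Mild) = 3.4880, t(Severe) = 4.0498, t(Healthy) = 3.8071.
Expected weeks from Mild to Critical: 3.4880.

3.4880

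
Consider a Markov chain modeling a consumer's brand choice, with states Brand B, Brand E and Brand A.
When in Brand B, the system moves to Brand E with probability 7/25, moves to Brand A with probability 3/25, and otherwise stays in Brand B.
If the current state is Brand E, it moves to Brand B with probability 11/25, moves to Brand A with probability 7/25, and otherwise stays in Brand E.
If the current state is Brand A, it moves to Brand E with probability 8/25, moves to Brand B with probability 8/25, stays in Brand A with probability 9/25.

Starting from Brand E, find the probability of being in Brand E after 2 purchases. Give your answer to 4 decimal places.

0.2912

Sum over the intermediate state after 1 purchase:
P = P(Brand E→Brand B)·P(Brand B→Brand E) + P(Brand E→Brand E)·P(Brand E→Brand E) + P(Brand E→Brand A)·P(Brand A→Brand E)
  = 0.44×0.28 + 0.28×0.28 + 0.28×0.32
  = 0.1232 + 0.0784 + 0.0896 = 0.2912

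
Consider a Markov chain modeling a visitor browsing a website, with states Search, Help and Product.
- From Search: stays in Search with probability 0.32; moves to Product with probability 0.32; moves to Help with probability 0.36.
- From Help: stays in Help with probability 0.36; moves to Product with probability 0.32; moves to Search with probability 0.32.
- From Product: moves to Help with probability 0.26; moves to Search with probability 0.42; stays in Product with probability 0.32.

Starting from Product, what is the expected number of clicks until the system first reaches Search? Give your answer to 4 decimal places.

2.5568

Let t(s) be the expected number of clicks to first reach Search from state s, with t(Search) = 0. Conditioning on the first click:
t(Help) = 1 + 0.36·t(Help) + 0.32·t(Product)
t(Product) = 1 + 0.26·t(Help) + 0.32·t(Product)
Solving: t(Help) = 2.8409, t(Product) = 2.5568.
Expected clicks from Product to Search: 2.5568.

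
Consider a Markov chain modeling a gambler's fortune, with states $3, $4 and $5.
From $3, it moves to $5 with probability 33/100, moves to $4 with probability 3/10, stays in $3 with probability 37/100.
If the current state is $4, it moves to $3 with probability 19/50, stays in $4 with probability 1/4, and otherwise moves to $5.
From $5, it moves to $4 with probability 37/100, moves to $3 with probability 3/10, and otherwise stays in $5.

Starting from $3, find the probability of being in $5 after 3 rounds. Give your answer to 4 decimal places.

Propagate the distribution vector 3 rounds from $3.
After 0 rounds: (1.0000, 0.0000, 0.0000)
After 1 round: (0.3700, 0.3000, 0.3300)
After 2 rounds: (0.3499, 0.3081, 0.3420)
After 3 rounds: (0.3491, 0.3085, 0.3423)
P(in $5 after 3 rounds) = 0.3423

0.3423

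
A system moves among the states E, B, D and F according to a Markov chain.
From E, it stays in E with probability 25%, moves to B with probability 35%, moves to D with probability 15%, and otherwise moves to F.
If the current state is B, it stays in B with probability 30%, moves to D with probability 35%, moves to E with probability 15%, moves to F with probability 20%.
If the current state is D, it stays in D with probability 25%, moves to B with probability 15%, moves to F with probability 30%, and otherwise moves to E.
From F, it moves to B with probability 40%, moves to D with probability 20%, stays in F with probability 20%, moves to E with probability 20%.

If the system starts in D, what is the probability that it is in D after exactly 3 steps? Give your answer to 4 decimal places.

Propagate the distribution vector 3 steps from D.
After 0 steps: (0.0000, 0.0000, 1.0000, 0.0000)
After 1 step: (0.3000, 0.1500, 0.2500, 0.3000)
After 2 steps: (0.2325, 0.3075, 0.2200, 0.2400)
After 3 steps: (0.2183, 0.3026, 0.2455, 0.2336)
P(in D after 3 steps) = 0.2455

0.2455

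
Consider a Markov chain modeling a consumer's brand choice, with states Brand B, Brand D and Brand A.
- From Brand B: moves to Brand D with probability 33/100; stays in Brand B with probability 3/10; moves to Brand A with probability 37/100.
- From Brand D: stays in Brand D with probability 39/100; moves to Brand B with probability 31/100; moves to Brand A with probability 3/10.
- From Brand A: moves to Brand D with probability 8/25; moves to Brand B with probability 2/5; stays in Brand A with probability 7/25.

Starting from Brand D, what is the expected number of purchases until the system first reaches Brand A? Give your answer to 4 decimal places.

3.1106

Let t(s) be the expected number of purchases to first reach Brand A from state s, with t(Brand A) = 0. Conditioning on the first purchase:
t(Brand B) = 1 + 0.3·t(Brand B) + 0.33·t(Brand D)
t(Brand D) = 1 + 0.31·t(Brand B) + 0.39·t(Brand D)
Solving: t(Brand B) = 2.8950, t(Brand D) = 3.1106.
Expected purchases from Brand D to Brand A: 3.1106.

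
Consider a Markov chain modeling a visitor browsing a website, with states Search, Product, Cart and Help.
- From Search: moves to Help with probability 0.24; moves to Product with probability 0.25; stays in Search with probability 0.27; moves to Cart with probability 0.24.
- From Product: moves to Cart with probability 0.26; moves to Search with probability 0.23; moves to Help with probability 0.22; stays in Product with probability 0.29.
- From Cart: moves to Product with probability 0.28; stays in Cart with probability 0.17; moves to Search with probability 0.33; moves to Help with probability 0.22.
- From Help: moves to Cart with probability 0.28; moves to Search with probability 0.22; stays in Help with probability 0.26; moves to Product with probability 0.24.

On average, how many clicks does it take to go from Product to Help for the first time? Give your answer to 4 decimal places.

4.4389

Let t(s) be the expected number of clicks to first reach Help from state s, with t(Help) = 0. Conditioning on the first click:
t(Search) = 1 + 0.27·t(Search) + 0.25·t(Product) + 0.24·t(Cart)
t(Product) = 1 + 0.23·t(Search) + 0.29·t(Product) + 0.26·t(Cart)
t(Cart) = 1 + 0.33·t(Search) + 0.28·t(Product) + 0.17·t(Cart)
Solving: t(Search) = 4.3466, t(Product) = 4.4389, t(Cart) = 4.4305.
Expected clicks from Product to Help: 4.4389.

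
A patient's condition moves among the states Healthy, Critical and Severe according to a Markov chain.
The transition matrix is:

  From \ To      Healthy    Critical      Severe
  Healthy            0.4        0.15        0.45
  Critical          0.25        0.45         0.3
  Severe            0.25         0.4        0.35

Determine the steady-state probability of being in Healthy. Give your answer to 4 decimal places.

Let the stationary distribution be π with π = πP and π_1 + π_2 + π_3 = 1.
π_1 = 0.4·π_1 + 0.25·π_2 + 0.25·π_3
π_2 = 0.15·π_1 + 0.45·π_2 + 0.4·π_3
Solving with the normalization constraint gives π = (0.2941, 0.3437, 0.3622).
So the stationary probability of Healthy is 0.2941.

0.2941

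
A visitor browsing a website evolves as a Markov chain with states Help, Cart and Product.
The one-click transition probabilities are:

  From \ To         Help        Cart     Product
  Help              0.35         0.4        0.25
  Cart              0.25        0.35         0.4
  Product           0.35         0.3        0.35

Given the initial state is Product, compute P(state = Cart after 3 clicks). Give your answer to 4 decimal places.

0.3495

Propagate the distribution vector 3 clicks from Product.
After 0 clicks: (0.0000, 0.0000, 1.0000)
After 1 click: (0.3500, 0.3000, 0.3500)
After 2 clicks: (0.3200, 0.3500, 0.3300)
After 3 clicks: (0.3150, 0.3495, 0.3355)
P(in Cart after 3 clicks) = 0.3495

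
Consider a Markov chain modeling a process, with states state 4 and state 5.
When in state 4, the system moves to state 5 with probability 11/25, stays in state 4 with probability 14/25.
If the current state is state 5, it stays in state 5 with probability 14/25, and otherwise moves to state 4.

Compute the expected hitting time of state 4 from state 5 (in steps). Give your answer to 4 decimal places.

Let t(s) be the expected number of steps to first reach state 4 from state s, with t(state 4) = 0. Conditioning on the first step:
t(state 5) = 1 + 0.56·t(state 5)
Solving: t(state 5) = 2.2727.
Expected steps from state 5 to state 4: 2.2727.

2.2727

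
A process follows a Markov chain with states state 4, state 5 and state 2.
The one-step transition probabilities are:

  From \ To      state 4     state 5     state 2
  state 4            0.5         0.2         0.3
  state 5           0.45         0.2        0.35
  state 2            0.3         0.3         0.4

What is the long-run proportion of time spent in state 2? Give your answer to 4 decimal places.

0.3464

Let the stationary distribution be π with π = πP and π_1 + π_2 + π_3 = 1.
π_1 = 0.5·π_1 + 0.45·π_2 + 0.3·π_3
π_2 = 0.2·π_1 + 0.2·π_2 + 0.3·π_3
Solving with the normalization constraint gives π = (0.4190, 0.2346, 0.3464).
So the stationary probability of state 2 is 0.3464.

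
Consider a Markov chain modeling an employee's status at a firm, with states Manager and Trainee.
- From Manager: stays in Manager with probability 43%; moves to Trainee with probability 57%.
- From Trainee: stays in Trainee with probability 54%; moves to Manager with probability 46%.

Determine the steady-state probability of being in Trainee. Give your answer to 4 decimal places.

0.5534

Let the stationary distribution be π with π = πP and π_1 + π_2 = 1.
π_1 = 0.43·π_1 + 0.46·π_2
Solving with the normalization constraint gives π = (0.4466, 0.5534).
So the stationary probability of Trainee is 0.5534.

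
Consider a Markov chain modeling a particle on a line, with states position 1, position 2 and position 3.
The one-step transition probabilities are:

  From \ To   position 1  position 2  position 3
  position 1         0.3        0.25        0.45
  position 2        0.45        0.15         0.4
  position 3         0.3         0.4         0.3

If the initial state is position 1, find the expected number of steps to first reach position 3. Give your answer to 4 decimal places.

Let t(s) be the expected number of steps to first reach position 3 from state s, with t(position 3) = 0. Conditioning on the first step:
t(position 1) = 1 + 0.3·t(position 1) + 0.25·t(position 2)
t(position 2) = 1 + 0.45·t(position 1) + 0.15·t(position 2)
Solving: t(position 1) = 2.2798, t(position 2) = 2.3834.
Expected steps from position 1 to position 3: 2.2798.

2.2798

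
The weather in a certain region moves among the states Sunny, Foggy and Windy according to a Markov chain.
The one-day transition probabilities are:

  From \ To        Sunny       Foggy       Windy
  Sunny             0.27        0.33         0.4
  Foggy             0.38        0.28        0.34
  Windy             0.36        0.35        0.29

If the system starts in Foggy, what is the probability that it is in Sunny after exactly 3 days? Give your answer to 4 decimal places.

0.3366

Propagate the distribution vector 3 days from Foggy.
After 0 days: (0.0000, 1.0000, 0.0000)
After 1 day: (0.3800, 0.2800, 0.3400)
After 2 days: (0.3314, 0.3228, 0.3458)
After 3 days: (0.3366, 0.3208, 0.3426)
P(in Sunny after 3 days) = 0.3366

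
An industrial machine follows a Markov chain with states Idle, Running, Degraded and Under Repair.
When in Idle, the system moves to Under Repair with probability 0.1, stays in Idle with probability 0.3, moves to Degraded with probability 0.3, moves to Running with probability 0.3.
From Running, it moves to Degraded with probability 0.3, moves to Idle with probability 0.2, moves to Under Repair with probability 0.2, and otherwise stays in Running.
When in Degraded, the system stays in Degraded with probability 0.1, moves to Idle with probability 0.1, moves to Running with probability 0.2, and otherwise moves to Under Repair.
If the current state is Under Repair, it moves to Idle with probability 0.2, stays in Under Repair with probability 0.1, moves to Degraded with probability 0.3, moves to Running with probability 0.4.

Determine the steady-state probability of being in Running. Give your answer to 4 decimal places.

Let the stationary distribution be π with π = πP and π_1 + π_2 + π_3 + π_4 = 1.
π_1 = 0.3·π_1 + 0.2·π_2 + 0.1·π_3 + 0.2·π_4
π_2 = 0.3·π_1 + 0.3·π_2 + 0.2·π_3 + 0.4·π_4
π_3 = 0.3·π_1 + 0.3·π_2 + 0.1·π_3 + 0.3·π_4
Solving with the normalization constraint gives π = (0.1944, 0.3005, 0.2500, 0.2551).
So the stationary probability of Running is 0.3005.

0.3005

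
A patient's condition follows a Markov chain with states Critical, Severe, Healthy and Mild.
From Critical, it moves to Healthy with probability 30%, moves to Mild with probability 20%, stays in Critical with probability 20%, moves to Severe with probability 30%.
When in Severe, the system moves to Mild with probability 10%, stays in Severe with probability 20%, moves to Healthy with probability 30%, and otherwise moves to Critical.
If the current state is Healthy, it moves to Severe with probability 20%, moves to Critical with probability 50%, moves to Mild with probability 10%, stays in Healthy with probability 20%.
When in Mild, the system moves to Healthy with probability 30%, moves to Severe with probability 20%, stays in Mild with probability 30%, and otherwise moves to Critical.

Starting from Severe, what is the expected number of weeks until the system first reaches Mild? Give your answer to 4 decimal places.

7.3743

Let t(s) be the expected number of weeks to first reach Mild from state s, with t(Mild) = 0. Conditioning on the first week:
t(Critical) = 1 + 0.2·t(Critical) + 0.3·t(Severe) + 0.3·t(Healthy)
t(Severe) = 1 + 0.4·t(Critical) + 0.2·t(Severe) + 0.3·t(Healthy)
t(Healthy) = 1 + 0.5·t(Critical) + 0.2·t(Severe) + 0.2·t(Healthy)
Solving: t(Critical) = 6.7598, t(Severe) = 7.3743, t(Healthy) = 7.3184.
Expected weeks from Severe to Mild: 7.3743.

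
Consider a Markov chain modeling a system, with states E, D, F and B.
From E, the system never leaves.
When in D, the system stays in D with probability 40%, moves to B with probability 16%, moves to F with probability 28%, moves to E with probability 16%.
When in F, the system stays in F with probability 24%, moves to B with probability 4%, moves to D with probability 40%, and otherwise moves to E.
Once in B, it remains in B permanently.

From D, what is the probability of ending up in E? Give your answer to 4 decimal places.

Let h(s) be the probability of absorption at E starting from transient state s. Then h(E) = 1 and h(B) = 0. By first-step analysis:
h(D) = 0.16·1 + 0.4·h(D) + 0.28·h(F) + 0.16·0
h(F) = 0.32·1 + 0.4·h(D) + 0.24·h(F) + 0.04·0
Solving: h(D) = 0.6140, h(F) = 0.7442.
Starting from D, the probability is 0.6140.

0.6140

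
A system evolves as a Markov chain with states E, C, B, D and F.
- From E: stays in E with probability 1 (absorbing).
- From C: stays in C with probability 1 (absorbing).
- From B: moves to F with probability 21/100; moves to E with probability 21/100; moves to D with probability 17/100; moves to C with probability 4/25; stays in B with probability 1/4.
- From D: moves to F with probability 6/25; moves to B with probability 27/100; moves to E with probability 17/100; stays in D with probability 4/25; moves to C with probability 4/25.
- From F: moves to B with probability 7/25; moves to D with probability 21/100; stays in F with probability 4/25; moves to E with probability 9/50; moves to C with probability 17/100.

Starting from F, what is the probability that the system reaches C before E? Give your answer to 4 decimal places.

Let h(s) be the probability of absorption at C starting from transient state s. Then h(C) = 1 and h(E) = 0. By first-step analysis:
h(B) = 0.21·0 + 0.16·1 + 0.25·h(B) + 0.17·h(D) + 0.21·h(F)
h(D) = 0.17·0 + 0.16·1 + 0.27·h(B) + 0.16·h(D) + 0.24·h(F)
h(F) = 0.18·0 + 0.17·1 + 0.28·h(B) + 0.21·h(D) + 0.16·h(F)
Solving: h(B) = 0.4516, h(D) = 0.4700, h(F) = 0.4704.
Starting from F, the probability is 0.4704.

0.4704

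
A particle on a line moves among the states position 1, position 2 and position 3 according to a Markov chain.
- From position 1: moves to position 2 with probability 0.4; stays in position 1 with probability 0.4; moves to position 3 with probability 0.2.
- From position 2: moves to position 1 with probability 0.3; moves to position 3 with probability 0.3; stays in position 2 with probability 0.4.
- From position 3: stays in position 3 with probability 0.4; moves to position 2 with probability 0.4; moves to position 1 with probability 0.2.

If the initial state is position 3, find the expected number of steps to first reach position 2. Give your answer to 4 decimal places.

2.5000

Let t(s) be the expected number of steps to first reach position 2 from state s, with t(position 2) = 0. Conditioning on the first step:
t(position 1) = 1 + 0.4·t(position 1) + 0.2·t(position 3)
t(position 3) = 1 + 0.2·t(position 1) + 0.4·t(position 3)
Solving: t(position 1) = 2.5000, t(position 3) = 2.5000.
Expected steps from position 3 to position 2: 2.5000.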